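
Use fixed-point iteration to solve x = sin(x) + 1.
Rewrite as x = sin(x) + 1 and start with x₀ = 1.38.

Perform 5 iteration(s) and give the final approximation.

Equation: x = sin(x) + 1
Fixed-point form: x = sin(x) + 1
x₀ = 1.38

x_1 = g(1.380000) = 1.981854
x_2 = g(1.981854) = 1.916699
x_3 = g(1.916699) = 1.940770
x_4 = g(1.940770) = 1.932337
x_5 = g(1.932337) = 1.935353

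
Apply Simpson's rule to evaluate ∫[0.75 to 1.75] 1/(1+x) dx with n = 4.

f(x) = 1/(1+x)
a = 0.75, b = 1.75, n = 4
h = (b - a)/n = 0.250000

Simpson's rule: (h/3)[f(x₀) + 4f(x₁) + 2f(x₂) + ... + f(xₙ)]

x_0 = 0.7500, f(x_0) = 0.571429, coefficient = 1
x_1 = 1.0000, f(x_1) = 0.500000, coefficient = 4
x_2 = 1.2500, f(x_2) = 0.444444, coefficient = 2
x_3 = 1.5000, f(x_3) = 0.400000, coefficient = 4
x_4 = 1.7500, f(x_4) = 0.363636, coefficient = 1

I ≈ (0.250000/3) × 5.423954 = 0.451996
Exact value: 0.451985
Error: 0.000011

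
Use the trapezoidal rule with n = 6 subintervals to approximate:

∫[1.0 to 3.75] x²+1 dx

f(x) = x²+1
a = 1.0, b = 3.75, n = 6
h = (b - a)/n = 0.458333

Trapezoidal rule: (h/2)[f(x₀) + 2f(x₁) + 2f(x₂) + ... + f(xₙ)]

x_0 = 1.0000, f(x_0) = 2.000000, coefficient = 1
x_1 = 1.4583, f(x_1) = 3.126736, coefficient = 2
x_2 = 1.9167, f(x_2) = 4.673611, coefficient = 2
x_3 = 2.3750, f(x_3) = 6.640625, coefficient = 2
x_4 = 2.8333, f(x_4) = 9.027778, coefficient = 2
x_5 = 3.2917, f(x_5) = 11.835069, coefficient = 2
x_6 = 3.7500, f(x_6) = 15.062500, coefficient = 1

I ≈ (0.458333/2) × 87.670139 = 20.091073
Exact value: 19.994792
Error: 0.096282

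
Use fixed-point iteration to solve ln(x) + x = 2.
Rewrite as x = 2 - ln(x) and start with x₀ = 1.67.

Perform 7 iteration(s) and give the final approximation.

Equation: ln(x) + x = 2
Fixed-point form: x = 2 - ln(x)
x₀ = 1.67

x_1 = g(1.670000) = 1.487176
x_2 = g(1.487176) = 1.603121
x_3 = g(1.603121) = 1.528048
x_4 = g(1.528048) = 1.576009
x_5 = g(1.576009) = 1.545104
x_6 = g(1.545104) = 1.564909
x_7 = g(1.564909) = 1.552173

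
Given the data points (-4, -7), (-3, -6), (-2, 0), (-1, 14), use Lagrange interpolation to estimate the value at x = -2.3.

Lagrange interpolation formula:
P(x) = Σ yᵢ × Lᵢ(x)
where Lᵢ(x) = Π_{j≠i} (x - xⱼ)/(xᵢ - xⱼ)

L_0(-2.3) = (-2.3 - (-3))/(-4 - (-3)) × (-2.3 - (-2))/(-4 - (-2)) × (-2.3 - (-1))/(-4 - (-1)) = -0.045500
L_1(-2.3) = (-2.3 - (-4))/(-3 - (-4)) × (-2.3 - (-2))/(-3 - (-2)) × (-2.3 - (-1))/(-3 - (-1)) = 0.331500
L_2(-2.3) = (-2.3 - (-4))/(-2 - (-4)) × (-2.3 - (-3))/(-2 - (-3)) × (-2.3 - (-1))/(-2 - (-1)) = 0.773500
L_3(-2.3) = (-2.3 - (-4))/(-1 - (-4)) × (-2.3 - (-3))/(-1 - (-3)) × (-2.3 - (-2))/(-1 - (-2)) = -0.059500

P(-2.3) = (-7)×L_0(-2.3) + (-6)×L_1(-2.3) + 0×L_2(-2.3) + 14×L_3(-2.3)
P(-2.3) = -2.503500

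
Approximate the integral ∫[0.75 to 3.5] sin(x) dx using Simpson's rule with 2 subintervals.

f(x) = sin(x)
a = 0.75, b = 3.5, n = 2
h = (b - a)/n = 1.375000

Simpson's rule: (h/3)[f(x₀) + 4f(x₁) + 2f(x₂) + ... + f(xₙ)]

x_0 = 0.7500, f(x_0) = 0.681639, coefficient = 1
x_1 = 2.1250, f(x_1) = 0.850320, coefficient = 4
x_2 = 3.5000, f(x_2) = -0.350783, coefficient = 1

I ≈ (1.375000/3) × 3.732135 = 1.710562
Exact value: 1.668146
Error: 0.042416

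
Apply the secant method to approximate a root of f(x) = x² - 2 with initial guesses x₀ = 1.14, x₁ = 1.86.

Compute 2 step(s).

f(x) = x² - 2
x₀ = 1.14, x₁ = 1.86

Secant formula: x_{n+1} = x_n - f(x_n)(x_n - x_{n-1})/(f(x_n) - f(x_{n-1}))

Iteration 1:
  f(1.140000) = -0.700400
  f(1.860000) = 1.459600
  x_2 = 1.860000 - 1.459600×(1.860000 - 1.140000)/(1.459600 - (-0.700400))
       = 1.373467
Iteration 2:
  f(1.860000) = 1.459600
  f(1.373467) = -0.113589
  x_3 = 1.373467 - (-0.113589)×(1.373467 - 1.860000)/(-0.113589 - 1.459600)
       = 1.408596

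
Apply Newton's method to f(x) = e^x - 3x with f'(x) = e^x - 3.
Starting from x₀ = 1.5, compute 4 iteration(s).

f(x) = e^x - 3x
f'(x) = e^x - 3
x₀ = 1.5

Newton-Raphson formula: x_{n+1} = x_n - f(x_n)/f'(x_n)

Iteration 1:
  f(1.500000) = -0.018311
  f'(1.500000) = 1.481689
  x_1 = 1.500000 - (-0.018311)/1.481689 = 1.512358
Iteration 2:
  f(1.512358) = 0.000344
  f'(1.512358) = 1.537418
  x_2 = 1.512358 - 0.000344/1.537418 = 1.512135
Iteration 3:
  f(1.512135) = 0.000000
  f'(1.512135) = 1.536404
  x_3 = 1.512135 - 0.000000/1.536404 = 1.512135
Iteration 4:
  f(1.512135) = 0.000000
  f'(1.512135) = 1.536404
  x_4 = 1.512135 - 0.000000/1.536404 = 1.512135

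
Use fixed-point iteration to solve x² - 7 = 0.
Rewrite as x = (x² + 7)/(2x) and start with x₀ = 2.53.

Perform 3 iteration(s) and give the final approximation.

Equation: x² - 7 = 0
Fixed-point form: x = (x² + 7)/(2x)
x₀ = 2.53

x_1 = g(2.530000) = 2.648399
x_2 = g(2.648399) = 2.645753
x_3 = g(2.645753) = 2.645751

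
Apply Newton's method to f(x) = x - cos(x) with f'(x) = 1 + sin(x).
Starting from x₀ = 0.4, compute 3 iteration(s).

f(x) = x - cos(x)
f'(x) = 1 + sin(x)
x₀ = 0.4

Newton-Raphson formula: x_{n+1} = x_n - f(x_n)/f'(x_n)

Iteration 1:
  f(0.400000) = -0.521061
  f'(0.400000) = 1.389418
  x_1 = 0.400000 - (-0.521061)/1.389418 = 0.775021
Iteration 2:
  f(0.775021) = 0.060615
  f'(0.775021) = 1.699731
  x_2 = 0.775021 - 0.060615/1.699731 = 0.739360
Iteration 3:
  f(0.739360) = 0.000460
  f'(0.739360) = 1.673815
  x_3 = 0.739360 - 0.000460/1.673815 = 0.739085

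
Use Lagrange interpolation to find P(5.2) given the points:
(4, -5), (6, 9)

Lagrange interpolation formula:
P(x) = Σ yᵢ × Lᵢ(x)
where Lᵢ(x) = Π_{j≠i} (x - xⱼ)/(xᵢ - xⱼ)

L_0(5.2) = (5.2 - 6)/(4 - 6) = 0.400000
L_1(5.2) = (5.2 - 4)/(6 - 4) = 0.600000

P(5.2) = (-5)×L_0(5.2) + 9×L_1(5.2)
P(5.2) = 3.400000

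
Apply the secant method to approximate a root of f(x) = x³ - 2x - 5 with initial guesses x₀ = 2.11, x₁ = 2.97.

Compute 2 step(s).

f(x) = x³ - 2x - 5
x₀ = 2.11, x₁ = 2.97

Secant formula: x_{n+1} = x_n - f(x_n)(x_n - x_{n-1})/(f(x_n) - f(x_{n-1}))

Iteration 1:
  f(2.110000) = 0.173931
  f(2.970000) = 15.258073
  x_2 = 2.970000 - 15.258073×(2.970000 - 2.110000)/(15.258073 - 0.173931)
       = 2.100084
Iteration 2:
  f(2.970000) = 15.258073
  f(2.100084) = 0.061939
  x_3 = 2.100084 - 0.061939×(2.100084 - 2.970000)/(0.061939 - 15.258073)
       = 2.096538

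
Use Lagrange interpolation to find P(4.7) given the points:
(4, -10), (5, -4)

Lagrange interpolation formula:
P(x) = Σ yᵢ × Lᵢ(x)
where Lᵢ(x) = Π_{j≠i} (x - xⱼ)/(xᵢ - xⱼ)

L_0(4.7) = (4.7 - 5)/(4 - 5) = 0.300000
L_1(4.7) = (4.7 - 4)/(5 - 4) = 0.700000

P(4.7) = (-10)×L_0(4.7) + (-4)×L_1(4.7)
P(4.7) = -5.800000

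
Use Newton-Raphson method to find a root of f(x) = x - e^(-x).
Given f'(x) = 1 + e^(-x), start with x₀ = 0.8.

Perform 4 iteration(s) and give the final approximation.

f(x) = x - e^(-x)
f'(x) = 1 + e^(-x)
x₀ = 0.8

Newton-Raphson formula: x_{n+1} = x_n - f(x_n)/f'(x_n)

Iteration 1:
  f(0.800000) = 0.350671
  f'(0.800000) = 1.449329
  x_1 = 0.800000 - 0.350671/1.449329 = 0.558046
Iteration 2:
  f(0.558046) = -0.014280
  f'(0.558046) = 1.572326
  x_2 = 0.558046 - (-0.014280)/1.572326 = 0.567128
Iteration 3:
  f(0.567128) = -0.000024
  f'(0.567128) = 1.567152
  x_3 = 0.567128 - (-0.000024)/1.567152 = 0.567143
Iteration 4:
  f(0.567143) = 0.000000
  f'(0.567143) = 1.567143
  x_4 = 0.567143 - 0.000000/1.567143 = 0.567143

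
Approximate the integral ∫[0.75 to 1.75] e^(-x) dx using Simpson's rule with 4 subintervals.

f(x) = e^(-x)
a = 0.75, b = 1.75, n = 4
h = (b - a)/n = 0.250000

Simpson's rule: (h/3)[f(x₀) + 4f(x₁) + 2f(x₂) + ... + f(xₙ)]

x_0 = 0.7500, f(x_0) = 0.472367, coefficient = 1
x_1 = 1.0000, f(x_1) = 0.367879, coefficient = 4
x_2 = 1.2500, f(x_2) = 0.286505, coefficient = 2
x_3 = 1.5000, f(x_3) = 0.223130, coefficient = 4
x_4 = 1.7500, f(x_4) = 0.173774, coefficient = 1

I ≈ (0.250000/3) × 3.583188 = 0.298599
Exact value: 0.298593
Error: 0.000006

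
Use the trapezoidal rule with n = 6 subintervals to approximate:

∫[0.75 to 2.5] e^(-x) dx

f(x) = e^(-x)
a = 0.75, b = 2.5, n = 6
h = (b - a)/n = 0.291667

Trapezoidal rule: (h/2)[f(x₀) + 2f(x₁) + 2f(x₂) + ... + f(xₙ)]

x_0 = 0.7500, f(x_0) = 0.472367, coefficient = 1
x_1 = 1.0417, f(x_1) = 0.352866, coefficient = 2
x_2 = 1.3333, f(x_2) = 0.263597, coefficient = 2
x_3 = 1.6250, f(x_3) = 0.196912, coefficient = 2
x_4 = 1.9167, f(x_4) = 0.147096, coefficient = 2
x_5 = 2.2083, f(x_5) = 0.109884, coefficient = 2
x_6 = 2.5000, f(x_6) = 0.082085, coefficient = 1

I ≈ (0.291667/2) × 2.695162 = 0.393044
Exact value: 0.390282
Error: 0.002763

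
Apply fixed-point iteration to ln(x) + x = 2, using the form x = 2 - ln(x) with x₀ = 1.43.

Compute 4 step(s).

Equation: ln(x) + x = 2
Fixed-point form: x = 2 - ln(x)
x₀ = 1.43

x_1 = g(1.430000) = 1.642326
x_2 = g(1.642326) = 1.503887
x_3 = g(1.503887) = 1.591947
x_4 = g(1.591947) = 1.535042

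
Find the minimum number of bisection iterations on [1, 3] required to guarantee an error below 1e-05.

We need (b-a)/2^n ≤ 1e-05
(3 - 1)/2^n ≤ 1e-05
2/2^n ≤ 1e-05
2^n ≥ 200000
n ≥ log₂(200000) = 17.61
n ≥ 18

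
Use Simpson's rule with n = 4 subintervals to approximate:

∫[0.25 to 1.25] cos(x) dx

f(x) = cos(x)
a = 0.25, b = 1.25, n = 4
h = (b - a)/n = 0.250000

Simpson's rule: (h/3)[f(x₀) + 4f(x₁) + 2f(x₂) + ... + f(xₙ)]

x_0 = 0.2500, f(x_0) = 0.968912, coefficient = 1
x_1 = 0.5000, f(x_1) = 0.877583, coefficient = 4
x_2 = 0.7500, f(x_2) = 0.731689, coefficient = 2
x_3 = 1.0000, f(x_3) = 0.540302, coefficient = 4
x_4 = 1.2500, f(x_4) = 0.315322, coefficient = 1

I ≈ (0.250000/3) × 8.419152 = 0.701596
Exact value: 0.701581
Error: 0.000015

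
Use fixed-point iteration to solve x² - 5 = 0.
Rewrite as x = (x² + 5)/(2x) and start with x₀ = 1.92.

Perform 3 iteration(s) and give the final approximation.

Equation: x² - 5 = 0
Fixed-point form: x = (x² + 5)/(2x)
x₀ = 1.92

x_1 = g(1.920000) = 2.262083
x_2 = g(2.262083) = 2.236218
x_3 = g(2.236218) = 2.236068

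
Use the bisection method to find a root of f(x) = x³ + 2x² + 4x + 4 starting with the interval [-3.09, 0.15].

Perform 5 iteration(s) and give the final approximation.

f(x) = x³ + 2x² + 4x + 4
Initial interval: [-3.09, 0.15]

Iteration 1:
  c_1 = (-3.090000 + 0.150000)/2 = -1.470000
  f(c_1) = f(-1.470000) = -0.734723
  f(a) × f(c) ≥ 0, new interval: [-1.470000, 0.150000]
Iteration 2:
  c_2 = (-1.470000 + 0.150000)/2 = -0.660000
  f(c_2) = f(-0.660000) = 1.943704
  f(a) × f(c) < 0, new interval: [-1.470000, -0.660000]
Iteration 3:
  c_3 = (-1.470000 + (-0.660000))/2 = -1.065000
  f(c_3) = f(-1.065000) = 0.800500
  f(a) × f(c) < 0, new interval: [-1.470000, -1.065000]
Iteration 4:
  c_4 = (-1.470000 + (-1.065000))/2 = -1.267500
  f(c_4) = f(-1.267500) = 0.106802
  f(a) × f(c) < 0, new interval: [-1.470000, -1.267500]
Iteration 5:
  c_5 = (-1.470000 + (-1.267500))/2 = -1.368750
  f(c_5) = f(-1.368750) = -0.292368
  f(a) × f(c) ≥ 0, new interval: [-1.368750, -1.267500]

After 5 iteration(s), the approximation is c_5 = -1.368750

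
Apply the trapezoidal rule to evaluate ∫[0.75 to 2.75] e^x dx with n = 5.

f(x) = e^x
a = 0.75, b = 2.75, n = 5
h = (b - a)/n = 0.400000

Trapezoidal rule: (h/2)[f(x₀) + 2f(x₁) + 2f(x₂) + ... + f(xₙ)]

x_0 = 0.7500, f(x_0) = 2.117000, coefficient = 1
x_1 = 1.1500, f(x_1) = 3.158193, coefficient = 2
x_2 = 1.5500, f(x_2) = 4.711470, coefficient = 2
x_3 = 1.9500, f(x_3) = 7.028688, coefficient = 2
x_4 = 2.3500, f(x_4) = 10.485570, coefficient = 2
x_5 = 2.7500, f(x_5) = 15.642632, coefficient = 1

I ≈ (0.400000/2) × 68.527473 = 13.705495
Exact value: 13.525632
Error: 0.179863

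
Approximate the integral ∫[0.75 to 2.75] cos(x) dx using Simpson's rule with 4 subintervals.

f(x) = cos(x)
a = 0.75, b = 2.75, n = 4
h = (b - a)/n = 0.500000

Simpson's rule: (h/3)[f(x₀) + 4f(x₁) + 2f(x₂) + ... + f(xₙ)]

x_0 = 0.7500, f(x_0) = 0.731689, coefficient = 1
x_1 = 1.2500, f(x_1) = 0.315322, coefficient = 4
x_2 = 1.7500, f(x_2) = -0.178246, coefficient = 2
x_3 = 2.2500, f(x_3) = -0.628174, coefficient = 4
x_4 = 2.7500, f(x_4) = -0.924302, coefficient = 1

I ≈ (0.500000/3) × -1.800511 = -0.300085
Exact value: -0.299978
Error: 0.000107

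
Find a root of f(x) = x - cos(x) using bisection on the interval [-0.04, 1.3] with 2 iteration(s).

f(x) = x - cos(x)
Initial interval: [-0.04, 1.3]

Iteration 1:
  c_1 = (-0.040000 + 1.300000)/2 = 0.630000
  f(c_1) = f(0.630000) = -0.178028
  f(a) × f(c) ≥ 0, new interval: [0.630000, 1.300000]
Iteration 2:
  c_2 = (0.630000 + 1.300000)/2 = 0.965000
  f(c_2) = f(0.965000) = 0.395583
  f(a) × f(c) < 0, new interval: [0.630000, 0.965000]

After 2 iteration(s), the approximation is c_2 = 0.965000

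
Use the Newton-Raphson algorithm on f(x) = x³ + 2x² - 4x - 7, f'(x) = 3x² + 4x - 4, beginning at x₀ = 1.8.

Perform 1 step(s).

f(x) = x³ + 2x² - 4x - 7
f'(x) = 3x² + 4x - 4
x₀ = 1.8

Newton-Raphson formula: x_{n+1} = x_n - f(x_n)/f'(x_n)

Iteration 1:
  f(1.800000) = -1.888000
  f'(1.800000) = 12.920000
  x_1 = 1.800000 - (-1.888000)/12.920000 = 1.946130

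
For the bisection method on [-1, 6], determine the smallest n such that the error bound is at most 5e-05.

We need (b-a)/2^n ≤ 5e-05
(6 - (-1))/2^n ≤ 5e-05
7/2^n ≤ 5e-05
2^n ≥ 140000
n ≥ log₂(140000) = 17.10
n ≥ 18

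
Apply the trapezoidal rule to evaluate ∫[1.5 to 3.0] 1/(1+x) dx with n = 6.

f(x) = 1/(1+x)
a = 1.5, b = 3.0, n = 6
h = (b - a)/n = 0.250000

Trapezoidal rule: (h/2)[f(x₀) + 2f(x₁) + 2f(x₂) + ... + f(xₙ)]

x_0 = 1.5000, f(x_0) = 0.400000, coefficient = 1
x_1 = 1.7500, f(x_1) = 0.363636, coefficient = 2
x_2 = 2.0000, f(x_2) = 0.333333, coefficient = 2
x_3 = 2.2500, f(x_3) = 0.307692, coefficient = 2
x_4 = 2.5000, f(x_4) = 0.285714, coefficient = 2
x_5 = 2.7500, f(x_5) = 0.266667, coefficient = 2
x_6 = 3.0000, f(x_6) = 0.250000, coefficient = 1

I ≈ (0.250000/2) × 3.764086 = 0.470511
Exact value: 0.470004
Error: 0.000507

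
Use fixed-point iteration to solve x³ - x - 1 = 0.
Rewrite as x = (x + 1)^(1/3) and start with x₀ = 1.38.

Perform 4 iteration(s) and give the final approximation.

Equation: x³ - x - 1 = 0
Fixed-point form: x = (x + 1)^(1/3)
x₀ = 1.38

x_1 = g(1.380000) = 1.335136
x_2 = g(1.335136) = 1.326694
x_3 = g(1.326694) = 1.325093
x_4 = g(1.325093) = 1.324789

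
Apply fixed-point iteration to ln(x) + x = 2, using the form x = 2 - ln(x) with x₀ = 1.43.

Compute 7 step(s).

Equation: ln(x) + x = 2
Fixed-point form: x = 2 - ln(x)
x₀ = 1.43

x_1 = g(1.430000) = 1.642326
x_2 = g(1.642326) = 1.503887
x_3 = g(1.503887) = 1.591947
x_4 = g(1.591947) = 1.535042
x_5 = g(1.535042) = 1.571442
x_6 = g(1.571442) = 1.548006
x_7 = g(1.548006) = 1.563032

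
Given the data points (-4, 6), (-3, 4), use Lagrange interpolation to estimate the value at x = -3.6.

Lagrange interpolation formula:
P(x) = Σ yᵢ × Lᵢ(x)
where Lᵢ(x) = Π_{j≠i} (x - xⱼ)/(xᵢ - xⱼ)

L_0(-3.6) = (-3.6 - (-3))/(-4 - (-3)) = 0.600000
L_1(-3.6) = (-3.6 - (-4))/(-3 - (-4)) = 0.400000

P(-3.6) = 6×L_0(-3.6) + 4×L_1(-3.6)
P(-3.6) = 5.200000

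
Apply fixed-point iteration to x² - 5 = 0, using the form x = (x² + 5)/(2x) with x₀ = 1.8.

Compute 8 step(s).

Equation: x² - 5 = 0
Fixed-point form: x = (x² + 5)/(2x)
x₀ = 1.8

x_1 = g(1.800000) = 2.288889
x_2 = g(2.288889) = 2.236677
x_3 = g(2.236677) = 2.236068
x_4 = g(2.236068) = 2.236068
x_5 = g(2.236068) = 2.236068
x_6 = g(2.236068) = 2.236068
x_7 = g(2.236068) = 2.236068
x_8 = g(2.236068) = 2.236068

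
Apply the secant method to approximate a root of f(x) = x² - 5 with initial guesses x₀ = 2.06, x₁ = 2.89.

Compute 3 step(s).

f(x) = x² - 5
x₀ = 2.06, x₁ = 2.89

Secant formula: x_{n+1} = x_n - f(x_n)(x_n - x_{n-1})/(f(x_n) - f(x_{n-1}))

Iteration 1:
  f(2.060000) = -0.756400
  f(2.890000) = 3.352100
  x_2 = 2.890000 - 3.352100×(2.890000 - 2.060000)/(3.352100 - (-0.756400))
       = 2.212808
Iteration 2:
  f(2.890000) = 3.352100
  f(2.212808) = -0.103480
  x_3 = 2.212808 - (-0.103480)×(2.212808 - 2.890000)/(-0.103480 - 3.352100)
       = 2.233087
Iteration 3:
  f(2.212808) = -0.103480
  f(2.233087) = -0.013322
  x_4 = 2.233087 - (-0.013322)×(2.233087 - 2.212808)/(-0.013322 - (-0.103480))
       = 2.236084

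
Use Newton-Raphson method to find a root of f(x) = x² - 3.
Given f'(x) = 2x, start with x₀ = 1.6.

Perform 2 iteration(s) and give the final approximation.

f(x) = x² - 3
f'(x) = 2x
x₀ = 1.6

Newton-Raphson formula: x_{n+1} = x_n - f(x_n)/f'(x_n)

Iteration 1:
  f(1.600000) = -0.440000
  f'(1.600000) = 3.200000
  x_1 = 1.600000 - (-0.440000)/3.200000 = 1.737500
Iteration 2:
  f(1.737500) = 0.018906
  f'(1.737500) = 3.475000
  x_2 = 1.737500 - 0.018906/3.475000 = 1.732059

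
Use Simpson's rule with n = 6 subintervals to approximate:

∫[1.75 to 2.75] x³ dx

f(x) = x³
a = 1.75, b = 2.75, n = 6
h = (b - a)/n = 0.166667

Simpson's rule: (h/3)[f(x₀) + 4f(x₁) + 2f(x₂) + ... + f(xₙ)]

x_0 = 1.7500, f(x_0) = 5.359375, coefficient = 1
x_1 = 1.9167, f(x_1) = 7.041088, coefficient = 4
x_2 = 2.0833, f(x_2) = 9.042245, coefficient = 2
x_3 = 2.2500, f(x_3) = 11.390625, coefficient = 4
x_4 = 2.4167, f(x_4) = 14.114005, coefficient = 2
x_5 = 2.5833, f(x_5) = 17.240162, coefficient = 4
x_6 = 2.7500, f(x_6) = 20.796875, coefficient = 1

I ≈ (0.166667/3) × 215.156250 = 11.953125
Exact value: 11.953125
Error: 0.000000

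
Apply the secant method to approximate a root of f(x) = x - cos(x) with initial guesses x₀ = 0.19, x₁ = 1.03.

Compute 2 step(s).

f(x) = x - cos(x)
x₀ = 0.19, x₁ = 1.03

Secant formula: x_{n+1} = x_n - f(x_n)(x_n - x_{n-1})/(f(x_n) - f(x_{n-1}))

Iteration 1:
  f(0.190000) = -0.792004
  f(1.030000) = 0.515181
  x_2 = 1.030000 - 0.515181×(1.030000 - 0.190000)/(0.515181 - (-0.792004))
       = 0.698944
Iteration 2:
  f(1.030000) = 0.515181
  f(0.698944) = -0.066579
  x_3 = 0.698944 - (-0.066579)×(0.698944 - 1.030000)/(-0.066579 - 0.515181)
       = 0.736831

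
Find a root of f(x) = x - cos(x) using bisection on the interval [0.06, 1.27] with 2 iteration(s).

f(x) = x - cos(x)
Initial interval: [0.06, 1.27]

Iteration 1:
  c_1 = (0.060000 + 1.270000)/2 = 0.665000
  f(c_1) = f(0.665000) = -0.121917
  f(a) × f(c) ≥ 0, new interval: [0.665000, 1.270000]
Iteration 2:
  c_2 = (0.665000 + 1.270000)/2 = 0.967500
  f(c_2) = f(0.967500) = 0.400140
  f(a) × f(c) < 0, new interval: [0.665000, 0.967500]

After 2 iteration(s), the approximation is c_2 = 0.967500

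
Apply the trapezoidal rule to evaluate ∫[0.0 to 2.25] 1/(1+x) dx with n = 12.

f(x) = 1/(1+x)
a = 0.0, b = 2.25, n = 12
h = (b - a)/n = 0.187500

Trapezoidal rule: (h/2)[f(x₀) + 2f(x₁) + 2f(x₂) + ... + f(xₙ)]

x_0 = 0.0000, f(x_0) = 1.000000, coefficient = 1
x_1 = 0.1875, f(x_1) = 0.842105, coefficient = 2
x_2 = 0.3750, f(x_2) = 0.727273, coefficient = 2
x_3 = 0.5625, f(x_3) = 0.640000, coefficient = 2
x_4 = 0.7500, f(x_4) = 0.571429, coefficient = 2
x_5 = 0.9375, f(x_5) = 0.516129, coefficient = 2
x_6 = 1.1250, f(x_6) = 0.470588, coefficient = 2
x_7 = 1.3125, f(x_7) = 0.432432, coefficient = 2
x_8 = 1.5000, f(x_8) = 0.400000, coefficient = 2
x_9 = 1.6875, f(x_9) = 0.372093, coefficient = 2
x_10 = 1.8750, f(x_10) = 0.347826, coefficient = 2
x_11 = 2.0625, f(x_11) = 0.326531, coefficient = 2
x_12 = 2.2500, f(x_12) = 0.307692, coefficient = 1

I ≈ (0.187500/2) × 12.600504 = 1.181297
Exact value: 1.178655
Error: 0.002642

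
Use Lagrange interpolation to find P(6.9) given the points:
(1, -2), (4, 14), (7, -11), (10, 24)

Lagrange interpolation formula:
P(x) = Σ yᵢ × Lᵢ(x)
where Lᵢ(x) = Π_{j≠i} (x - xⱼ)/(xᵢ - xⱼ)

L_0(6.9) = (6.9 - 4)/(1 - 4) × (6.9 - 7)/(1 - 7) × (6.9 - 10)/(1 - 10) = -0.005549
L_1(6.9) = (6.9 - 1)/(4 - 1) × (6.9 - 7)/(4 - 7) × (6.9 - 10)/(4 - 10) = 0.033870
L_2(6.9) = (6.9 - 1)/(7 - 1) × (6.9 - 4)/(7 - 4) × (6.9 - 10)/(7 - 10) = 0.982241
L_3(6.9) = (6.9 - 1)/(10 - 1) × (6.9 - 4)/(10 - 4) × (6.9 - 7)/(10 - 7) = -0.010562

P(6.9) = (-2)×L_0(6.9) + 14×L_1(6.9) + (-11)×L_2(6.9) + 24×L_3(6.9)
P(6.9) = -10.572846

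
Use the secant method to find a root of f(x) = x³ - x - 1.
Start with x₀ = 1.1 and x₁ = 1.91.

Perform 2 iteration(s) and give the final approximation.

f(x) = x³ - x - 1
x₀ = 1.1, x₁ = 1.91

Secant formula: x_{n+1} = x_n - f(x_n)(x_n - x_{n-1})/(f(x_n) - f(x_{n-1}))

Iteration 1:
  f(1.100000) = -0.769000
  f(1.910000) = 4.057871
  x_2 = 1.910000 - 4.057871×(1.910000 - 1.100000)/(4.057871 - (-0.769000))
       = 1.229046
Iteration 2:
  f(1.910000) = 4.057871
  f(1.229046) = -0.372504
  x_3 = 1.229046 - (-0.372504)×(1.229046 - 1.910000)/(-0.372504 - 4.057871)
       = 1.286301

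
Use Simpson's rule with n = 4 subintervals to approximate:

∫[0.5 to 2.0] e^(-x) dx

f(x) = e^(-x)
a = 0.5, b = 2.0, n = 4
h = (b - a)/n = 0.375000

Simpson's rule: (h/3)[f(x₀) + 4f(x₁) + 2f(x₂) + ... + f(xₙ)]

x_0 = 0.5000, f(x_0) = 0.606531, coefficient = 1
x_1 = 0.8750, f(x_1) = 0.416862, coefficient = 4
x_2 = 1.2500, f(x_2) = 0.286505, coefficient = 2
x_3 = 1.6250, f(x_3) = 0.196912, coefficient = 4
x_4 = 2.0000, f(x_4) = 0.135335, coefficient = 1

I ≈ (0.375000/3) × 3.769970 = 0.471246
Exact value: 0.471195
Error: 0.000051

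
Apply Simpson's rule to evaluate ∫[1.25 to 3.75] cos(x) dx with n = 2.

f(x) = cos(x)
a = 1.25, b = 3.75, n = 2
h = (b - a)/n = 1.250000

Simpson's rule: (h/3)[f(x₀) + 4f(x₁) + 2f(x₂) + ... + f(xₙ)]

x_0 = 1.2500, f(x_0) = 0.315322, coefficient = 1
x_1 = 2.5000, f(x_1) = -0.801144, coefficient = 4
x_2 = 3.7500, f(x_2) = -0.820559, coefficient = 1

I ≈ (1.250000/3) × -3.709811 = -1.545755
Exact value: -1.520546
Error: 0.025209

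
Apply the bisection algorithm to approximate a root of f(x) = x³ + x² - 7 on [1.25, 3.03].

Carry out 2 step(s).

f(x) = x³ + x² - 7
Initial interval: [1.25, 3.03]

Iteration 1:
  c_1 = (1.250000 + 3.030000)/2 = 2.140000
  f(c_1) = f(2.140000) = 7.379944
  f(a) × f(c) < 0, new interval: [1.250000, 2.140000]
Iteration 2:
  c_2 = (1.250000 + 2.140000)/2 = 1.695000
  f(c_2) = f(1.695000) = 0.742802
  f(a) × f(c) < 0, new interval: [1.250000, 1.695000]

After 2 iteration(s), the approximation is c_2 = 1.695000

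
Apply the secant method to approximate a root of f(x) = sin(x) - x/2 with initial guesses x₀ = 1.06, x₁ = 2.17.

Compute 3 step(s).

f(x) = sin(x) - x/2
x₀ = 1.06, x₁ = 2.17

Secant formula: x_{n+1} = x_n - f(x_n)(x_n - x_{n-1})/(f(x_n) - f(x_{n-1}))

Iteration 1:
  f(1.060000) = 0.342355
  f(2.170000) = -0.259215
  x_2 = 2.170000 - (-0.259215)×(2.170000 - 1.060000)/(-0.259215 - 0.342355)
       = 1.691704
Iteration 2:
  f(2.170000) = -0.259215
  f(1.691704) = 0.146847
  x_3 = 1.691704 - 0.146847×(1.691704 - 2.170000)/(0.146847 - (-0.259215))
       = 1.864674
Iteration 3:
  f(1.691704) = 0.146847
  f(1.864674) = 0.024791
  x_4 = 1.864674 - 0.024791×(1.864674 - 1.691704)/(0.024791 - 0.146847)
       = 1.899806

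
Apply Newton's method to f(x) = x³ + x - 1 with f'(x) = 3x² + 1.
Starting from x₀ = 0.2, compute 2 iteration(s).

f(x) = x³ + x - 1
f'(x) = 3x² + 1
x₀ = 0.2

Newton-Raphson formula: x_{n+1} = x_n - f(x_n)/f'(x_n)

Iteration 1:
  f(0.200000) = -0.792000
  f'(0.200000) = 1.120000
  x_1 = 0.200000 - (-0.792000)/1.120000 = 0.907143
Iteration 2:
  f(0.907143) = 0.653638
  f'(0.907143) = 3.468724
  x_2 = 0.907143 - 0.653638/3.468724 = 0.718705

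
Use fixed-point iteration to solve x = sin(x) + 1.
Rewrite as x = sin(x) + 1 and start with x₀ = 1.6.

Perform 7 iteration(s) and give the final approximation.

Equation: x = sin(x) + 1
Fixed-point form: x = sin(x) + 1
x₀ = 1.6

x_1 = g(1.600000) = 1.999574
x_2 = g(1.999574) = 1.909475
x_3 = g(1.909475) = 1.943195
x_4 = g(1.943195) = 1.931457
x_5 = g(1.931457) = 1.935664
x_6 = g(1.935664) = 1.934171
x_7 = g(1.934171) = 1.934703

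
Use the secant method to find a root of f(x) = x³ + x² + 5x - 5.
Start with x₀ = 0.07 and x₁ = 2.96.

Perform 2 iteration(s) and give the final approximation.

f(x) = x³ + x² + 5x - 5
x₀ = 0.07, x₁ = 2.96

Secant formula: x_{n+1} = x_n - f(x_n)(x_n - x_{n-1})/(f(x_n) - f(x_{n-1}))

Iteration 1:
  f(0.070000) = -4.644757
  f(2.960000) = 44.495936
  x_2 = 2.960000 - 44.495936×(2.960000 - 0.070000)/(44.495936 - (-4.644757))
       = 0.343162
Iteration 2:
  f(2.960000) = 44.495936
  f(0.343162) = -3.126022
  x_3 = 0.343162 - (-3.126022)×(0.343162 - 2.960000)/(-3.126022 - 44.495936)
       = 0.514937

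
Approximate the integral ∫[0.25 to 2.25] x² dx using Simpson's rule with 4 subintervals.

f(x) = x²
a = 0.25, b = 2.25, n = 4
h = (b - a)/n = 0.500000

Simpson's rule: (h/3)[f(x₀) + 4f(x₁) + 2f(x₂) + ... + f(xₙ)]

x_0 = 0.2500, f(x_0) = 0.062500, coefficient = 1
x_1 = 0.7500, f(x_1) = 0.562500, coefficient = 4
x_2 = 1.2500, f(x_2) = 1.562500, coefficient = 2
x_3 = 1.7500, f(x_3) = 3.062500, coefficient = 4
x_4 = 2.2500, f(x_4) = 5.062500, coefficient = 1

I ≈ (0.500000/3) × 22.750000 = 3.791667
Exact value: 3.791667
Error: 0.000000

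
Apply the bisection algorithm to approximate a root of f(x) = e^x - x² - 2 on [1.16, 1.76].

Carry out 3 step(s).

f(x) = e^x - x² - 2
Initial interval: [1.16, 1.76]

Iteration 1:
  c_1 = (1.160000 + 1.760000)/2 = 1.460000
  f(c_1) = f(1.460000) = 0.174360
  f(a) × f(c) < 0, new interval: [1.160000, 1.460000]
Iteration 2:
  c_2 = (1.160000 + 1.460000)/2 = 1.310000
  f(c_2) = f(1.310000) = -0.009926
  f(a) × f(c) ≥ 0, new interval: [1.310000, 1.460000]
Iteration 3:
  c_3 = (1.310000 + 1.460000)/2 = 1.385000
  f(c_3) = f(1.385000) = 0.076601
  f(a) × f(c) < 0, new interval: [1.310000, 1.385000]

After 3 iteration(s), the approximation is c_3 = 1.385000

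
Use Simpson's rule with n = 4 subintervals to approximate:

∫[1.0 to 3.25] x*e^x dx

f(x) = x*e^x
a = 1.0, b = 3.25, n = 4
h = (b - a)/n = 0.562500

Simpson's rule: (h/3)[f(x₀) + 4f(x₁) + 2f(x₂) + ... + f(xₙ)]

x_0 = 1.0000, f(x_0) = 2.718282, coefficient = 1
x_1 = 1.5625, f(x_1) = 7.454271, coefficient = 4
x_2 = 2.1250, f(x_2) = 17.792407, coefficient = 2
x_3 = 2.6875, f(x_3) = 39.492524, coefficient = 4
x_4 = 3.2500, f(x_4) = 83.818605, coefficient = 1

I ≈ (0.562500/3) × 309.908880 = 58.107915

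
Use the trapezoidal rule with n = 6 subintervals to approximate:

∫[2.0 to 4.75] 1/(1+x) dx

f(x) = 1/(1+x)
a = 2.0, b = 4.75, n = 6
h = (b - a)/n = 0.458333

Trapezoidal rule: (h/2)[f(x₀) + 2f(x₁) + 2f(x₂) + ... + f(xₙ)]

x_0 = 2.0000, f(x_0) = 0.333333, coefficient = 1
x_1 = 2.4583, f(x_1) = 0.289157, coefficient = 2
x_2 = 2.9167, f(x_2) = 0.255319, coefficient = 2
x_3 = 3.3750, f(x_3) = 0.228571, coefficient = 2
x_4 = 3.8333, f(x_4) = 0.206897, coefficient = 2
x_5 = 4.2917, f(x_5) = 0.188976, coefficient = 2
x_6 = 4.7500, f(x_6) = 0.173913, coefficient = 1

I ≈ (0.458333/2) × 2.845087 = 0.651999
Exact value: 0.650588
Error: 0.001411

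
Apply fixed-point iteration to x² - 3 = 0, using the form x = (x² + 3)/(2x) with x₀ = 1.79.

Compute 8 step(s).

Equation: x² - 3 = 0
Fixed-point form: x = (x² + 3)/(2x)
x₀ = 1.79

x_1 = g(1.790000) = 1.732989
x_2 = g(1.732989) = 1.732051
x_3 = g(1.732051) = 1.732051
x_4 = g(1.732051) = 1.732051
x_5 = g(1.732051) = 1.732051
x_6 = g(1.732051) = 1.732051
x_7 = g(1.732051) = 1.732051
x_8 = g(1.732051) = 1.732051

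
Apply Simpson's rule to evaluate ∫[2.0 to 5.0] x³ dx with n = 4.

f(x) = x³
a = 2.0, b = 5.0, n = 4
h = (b - a)/n = 0.750000

Simpson's rule: (h/3)[f(x₀) + 4f(x₁) + 2f(x₂) + ... + f(xₙ)]

x_0 = 2.0000, f(x_0) = 8.000000, coefficient = 1
x_1 = 2.7500, f(x_1) = 20.796875, coefficient = 4
x_2 = 3.5000, f(x_2) = 42.875000, coefficient = 2
x_3 = 4.2500, f(x_3) = 76.765625, coefficient = 4
x_4 = 5.0000, f(x_4) = 125.000000, coefficient = 1

I ≈ (0.750000/3) × 609.000000 = 152.250000
Exact value: 152.250000
Error: 0.000000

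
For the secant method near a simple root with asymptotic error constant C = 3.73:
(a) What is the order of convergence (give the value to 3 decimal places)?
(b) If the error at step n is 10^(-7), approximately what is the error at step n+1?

(a) Secant method has superlinear convergence with order φ = (1+√5)/2 ≈ 1.618.
    This means |e_{n+1}| ≈ C|e_n|^1.618.

(b) With |e_n| = 10^(-7) and C = 3.73:
    |e_{n+1}| ≈ 3.73 × (10^(-7))^1.618 = 3.73 × 10^(-11.33)

(a) ≈ 1.618 (golden ratio); (b) |e_{n+1}| ≈ 1.760e-11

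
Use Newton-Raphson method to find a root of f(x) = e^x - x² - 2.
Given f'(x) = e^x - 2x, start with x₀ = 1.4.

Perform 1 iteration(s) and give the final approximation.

f(x) = e^x - x² - 2
f'(x) = e^x - 2x
x₀ = 1.4

Newton-Raphson formula: x_{n+1} = x_n - f(x_n)/f'(x_n)

Iteration 1:
  f(1.400000) = 0.095200
  f'(1.400000) = 1.255200
  x_1 = 1.400000 - 0.095200/1.255200 = 1.324156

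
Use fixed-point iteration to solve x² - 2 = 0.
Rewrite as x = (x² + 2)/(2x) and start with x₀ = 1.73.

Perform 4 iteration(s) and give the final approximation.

Equation: x² - 2 = 0
Fixed-point form: x = (x² + 2)/(2x)
x₀ = 1.73

x_1 = g(1.730000) = 1.443035
x_2 = g(1.443035) = 1.414501
x_3 = g(1.414501) = 1.414214
x_4 = g(1.414214) = 1.414214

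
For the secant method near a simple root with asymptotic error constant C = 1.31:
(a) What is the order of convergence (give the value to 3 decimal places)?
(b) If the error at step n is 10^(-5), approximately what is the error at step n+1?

(a) Secant method has superlinear convergence with order φ = (1+√5)/2 ≈ 1.618.
    This means |e_{n+1}| ≈ C|e_n|^1.618.

(b) With |e_n| = 10^(-5) and C = 1.31:
    |e_{n+1}| ≈ 1.31 × (10^(-5))^1.618 = 1.31 × 10^(-8.09)

(a) ≈ 1.618 (golden ratio); (b) |e_{n+1}| ≈ 1.064e-08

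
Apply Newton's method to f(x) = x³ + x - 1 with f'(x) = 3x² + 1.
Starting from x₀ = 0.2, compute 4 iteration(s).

f(x) = x³ + x - 1
f'(x) = 3x² + 1
x₀ = 0.2

Newton-Raphson formula: x_{n+1} = x_n - f(x_n)/f'(x_n)

Iteration 1:
  f(0.200000) = -0.792000
  f'(0.200000) = 1.120000
  x_1 = 0.200000 - (-0.792000)/1.120000 = 0.907143
Iteration 2:
  f(0.907143) = 0.653638
  f'(0.907143) = 3.468724
  x_2 = 0.907143 - 0.653638/3.468724 = 0.718705
Iteration 3:
  f(0.718705) = 0.089943
  f'(0.718705) = 2.549612
  x_3 = 0.718705 - 0.089943/2.549612 = 0.683428
Iteration 4:
  f(0.683428) = 0.002639
  f'(0.683428) = 2.401222
  x_4 = 0.683428 - 0.002639/2.401222 = 0.682329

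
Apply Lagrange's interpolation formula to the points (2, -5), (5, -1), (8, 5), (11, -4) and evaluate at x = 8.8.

Lagrange interpolation formula:
P(x) = Σ yᵢ × Lᵢ(x)
where Lᵢ(x) = Π_{j≠i} (x - xⱼ)/(xᵢ - xⱼ)

L_0(8.8) = (8.8 - 5)/(2 - 5) × (8.8 - 8)/(2 - 8) × (8.8 - 11)/(2 - 11) = 0.041284
L_1(8.8) = (8.8 - 2)/(5 - 2) × (8.8 - 8)/(5 - 8) × (8.8 - 11)/(5 - 11) = -0.221630
L_2(8.8) = (8.8 - 2)/(8 - 2) × (8.8 - 5)/(8 - 5) × (8.8 - 11)/(8 - 11) = 1.052741
L_3(8.8) = (8.8 - 2)/(11 - 2) × (8.8 - 5)/(11 - 5) × (8.8 - 8)/(11 - 8) = 0.127605

P(8.8) = (-5)×L_0(8.8) + (-1)×L_1(8.8) + 5×L_2(8.8) + (-4)×L_3(8.8)
P(8.8) = 4.768494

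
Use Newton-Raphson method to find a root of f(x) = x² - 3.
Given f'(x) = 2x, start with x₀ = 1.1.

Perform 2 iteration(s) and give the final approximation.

f(x) = x² - 3
f'(x) = 2x
x₀ = 1.1

Newton-Raphson formula: x_{n+1} = x_n - f(x_n)/f'(x_n)

Iteration 1:
  f(1.100000) = -1.790000
  f'(1.100000) = 2.200000
  x_1 = 1.100000 - (-1.790000)/2.200000 = 1.913636
Iteration 2:
  f(1.913636) = 0.662004
  f'(1.913636) = 3.827273
  x_2 = 1.913636 - 0.662004/3.827273 = 1.740666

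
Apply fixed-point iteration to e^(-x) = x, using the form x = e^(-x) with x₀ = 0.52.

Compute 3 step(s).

Equation: e^(-x) = x
Fixed-point form: x = e^(-x)
x₀ = 0.52

x_1 = g(0.520000) = 0.594521
x_2 = g(0.594521) = 0.551827
x_3 = g(0.551827) = 0.575897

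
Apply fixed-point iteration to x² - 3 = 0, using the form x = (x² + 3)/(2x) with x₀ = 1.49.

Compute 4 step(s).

Equation: x² - 3 = 0
Fixed-point form: x = (x² + 3)/(2x)
x₀ = 1.49

x_1 = g(1.490000) = 1.751711
x_2 = g(1.751711) = 1.732161
x_3 = g(1.732161) = 1.732051
x_4 = g(1.732051) = 1.732051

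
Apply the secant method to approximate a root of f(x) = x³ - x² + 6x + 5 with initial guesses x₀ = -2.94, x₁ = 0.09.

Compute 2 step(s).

f(x) = x³ - x² + 6x + 5
x₀ = -2.94, x₁ = 0.09

Secant formula: x_{n+1} = x_n - f(x_n)(x_n - x_{n-1})/(f(x_n) - f(x_{n-1}))

Iteration 1:
  f(-2.940000) = -46.695784
  f(0.090000) = 5.532629
  x_2 = 0.090000 - 5.532629×(0.090000 - (-2.940000))/(5.532629 - (-46.695784))
       = -0.230972
Iteration 2:
  f(0.090000) = 5.532629
  f(-0.230972) = 3.548497
  x_3 = -0.230972 - 3.548497×(-0.230972 - 0.090000)/(3.548497 - 5.532629)
       = -0.805011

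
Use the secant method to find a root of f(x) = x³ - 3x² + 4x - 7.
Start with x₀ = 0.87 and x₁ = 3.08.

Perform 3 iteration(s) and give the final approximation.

f(x) = x³ - 3x² + 4x - 7
x₀ = 0.87, x₁ = 3.08

Secant formula: x_{n+1} = x_n - f(x_n)(x_n - x_{n-1})/(f(x_n) - f(x_{n-1}))

Iteration 1:
  f(0.870000) = -5.132197
  f(3.080000) = 6.078912
  x_2 = 3.080000 - 6.078912×(3.080000 - 0.870000)/(6.078912 - (-5.132197))
       = 1.881689
Iteration 2:
  f(3.080000) = 6.078912
  f(1.881689) = -3.432908
  x_3 = 1.881689 - (-3.432908)×(1.881689 - 3.080000)/(-3.432908 - 6.078912)
       = 2.314171
Iteration 3:
  f(1.881689) = -3.432908
  f(2.314171) = -1.416196
  x_4 = 2.314171 - (-1.416196)×(2.314171 - 1.881689)/(-1.416196 - (-3.432908))
       = 2.617873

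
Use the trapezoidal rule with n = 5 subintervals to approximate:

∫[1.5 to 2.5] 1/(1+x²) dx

f(x) = 1/(1+x²)
a = 1.5, b = 2.5, n = 5
h = (b - a)/n = 0.200000

Trapezoidal rule: (h/2)[f(x₀) + 2f(x₁) + 2f(x₂) + ... + f(xₙ)]

x_0 = 1.5000, f(x_0) = 0.307692, coefficient = 1
x_1 = 1.7000, f(x_1) = 0.257069, coefficient = 2
x_2 = 1.9000, f(x_2) = 0.216920, coefficient = 2
x_3 = 2.1000, f(x_3) = 0.184843, coefficient = 2
x_4 = 2.3000, f(x_4) = 0.158983, coefficient = 2
x_5 = 2.5000, f(x_5) = 0.137931, coefficient = 1

I ≈ (0.200000/2) × 2.081252 = 0.208125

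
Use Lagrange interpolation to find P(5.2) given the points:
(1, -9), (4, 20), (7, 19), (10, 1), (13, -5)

Lagrange interpolation formula:
P(x) = Σ yᵢ × Lᵢ(x)
where Lᵢ(x) = Π_{j≠i} (x - xⱼ)/(xᵢ - xⱼ)

L_0(5.2) = (5.2 - 4)/(1 - 4) × (5.2 - 7)/(1 - 7) × (5.2 - 10)/(1 - 10) × (5.2 - 13)/(1 - 13) = -0.041600
L_1(5.2) = (5.2 - 1)/(4 - 1) × (5.2 - 7)/(4 - 7) × (5.2 - 10)/(4 - 10) × (5.2 - 13)/(4 - 13) = 0.582400
L_2(5.2) = (5.2 - 1)/(7 - 1) × (5.2 - 4)/(7 - 4) × (5.2 - 10)/(7 - 10) × (5.2 - 13)/(7 - 13) = 0.582400
L_3(5.2) = (5.2 - 1)/(10 - 1) × (5.2 - 4)/(10 - 4) × (5.2 - 7)/(10 - 7) × (5.2 - 13)/(10 - 13) = -0.145600
L_4(5.2) = (5.2 - 1)/(13 - 1) × (5.2 - 4)/(13 - 4) × (5.2 - 7)/(13 - 7) × (5.2 - 10)/(13 - 10) = 0.022400

P(5.2) = (-9)×L_0(5.2) + 20×L_1(5.2) + 19×L_2(5.2) + 1×L_3(5.2) + (-5)×L_4(5.2)
P(5.2) = 22.830400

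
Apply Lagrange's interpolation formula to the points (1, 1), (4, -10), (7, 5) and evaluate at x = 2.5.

Lagrange interpolation formula:
P(x) = Σ yᵢ × Lᵢ(x)
where Lᵢ(x) = Π_{j≠i} (x - xⱼ)/(xᵢ - xⱼ)

L_0(2.5) = (2.5 - 4)/(1 - 4) × (2.5 - 7)/(1 - 7) = 0.375000
L_1(2.5) = (2.5 - 1)/(4 - 1) × (2.5 - 7)/(4 - 7) = 0.750000
L_2(2.5) = (2.5 - 1)/(7 - 1) × (2.5 - 4)/(7 - 4) = -0.125000

P(2.5) = 1×L_0(2.5) + (-10)×L_1(2.5) + 5×L_2(2.5)
P(2.5) = -7.750000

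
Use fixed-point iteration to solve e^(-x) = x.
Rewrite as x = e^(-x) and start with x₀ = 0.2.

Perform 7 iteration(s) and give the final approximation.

Equation: e^(-x) = x
Fixed-point form: x = e^(-x)
x₀ = 0.2

x_1 = g(0.200000) = 0.818731
x_2 = g(0.818731) = 0.440991
x_3 = g(0.440991) = 0.643398
x_4 = g(0.643398) = 0.525503
x_5 = g(0.525503) = 0.591258
x_6 = g(0.591258) = 0.553631
x_7 = g(0.553631) = 0.574859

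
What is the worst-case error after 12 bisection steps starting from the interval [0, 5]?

Bisection error bound: |error| ≤ (b-a)/2^n
|error| ≤ (5 - 0)/2^12 = 5/2^12
|error| ≤ 0.0012207031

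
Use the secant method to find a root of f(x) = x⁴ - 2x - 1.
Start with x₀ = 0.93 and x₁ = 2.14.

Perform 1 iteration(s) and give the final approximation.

f(x) = x⁴ - 2x - 1
x₀ = 0.93, x₁ = 2.14

Secant formula: x_{n+1} = x_n - f(x_n)(x_n - x_{n-1})/(f(x_n) - f(x_{n-1}))

Iteration 1:
  f(0.930000) = -2.111948
  f(2.140000) = 15.692736
  x_2 = 2.140000 - 15.692736×(2.140000 - 0.930000)/(15.692736 - (-2.111948))
       = 1.073527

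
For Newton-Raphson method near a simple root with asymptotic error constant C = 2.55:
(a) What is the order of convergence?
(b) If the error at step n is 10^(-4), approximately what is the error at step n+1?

(a) Newton-Raphson has quadratic (order 2) convergence near simple roots.
    This means |e_{n+1}| ≈ C|e_n|².

(b) With |e_n| = 10^(-4) and C = 2.55:
    |e_{n+1}| ≈ 2.55 × (10^(-4))² = 2.55 × 10^(-8)

(a) 2 (quadratic); (b) |e_{n+1}| ≈ 2.550e-08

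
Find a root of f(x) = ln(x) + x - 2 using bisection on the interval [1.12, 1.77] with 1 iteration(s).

f(x) = ln(x) + x - 2
Initial interval: [1.12, 1.77]

Iteration 1:
  c_1 = (1.120000 + 1.770000)/2 = 1.445000
  f(c_1) = f(1.445000) = -0.186891
  f(a) × f(c) ≥ 0, new interval: [1.445000, 1.770000]

After 1 iteration(s), the approximation is c_1 = 1.445000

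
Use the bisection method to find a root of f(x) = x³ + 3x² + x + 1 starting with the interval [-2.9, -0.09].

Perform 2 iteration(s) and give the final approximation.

f(x) = x³ + 3x² + x + 1
Initial interval: [-2.9, -0.09]

Iteration 1:
  c_1 = (-2.900000 + (-0.090000))/2 = -1.495000
  f(c_1) = f(-1.495000) = 2.868713
  f(a) × f(c) < 0, new interval: [-2.900000, -1.495000]
Iteration 2:
  c_2 = (-2.900000 + (-1.495000))/2 = -2.197500
  f(c_2) = f(-2.197500) = 2.677778
  f(a) × f(c) < 0, new interval: [-2.900000, -2.197500]

After 2 iteration(s), the approximation is c_2 = -2.197500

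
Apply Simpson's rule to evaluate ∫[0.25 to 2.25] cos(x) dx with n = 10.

f(x) = cos(x)
a = 0.25, b = 2.25, n = 10
h = (b - a)/n = 0.200000

Simpson's rule: (h/3)[f(x₀) + 4f(x₁) + 2f(x₂) + ... + f(xₙ)]

x_0 = 0.2500, f(x_0) = 0.968912, coefficient = 1
x_1 = 0.4500, f(x_1) = 0.900447, coefficient = 4
x_2 = 0.6500, f(x_2) = 0.796084, coefficient = 2
x_3 = 0.8500, f(x_3) = 0.659983, coefficient = 4
x_4 = 1.0500, f(x_4) = 0.497571, coefficient = 2
x_5 = 1.2500, f(x_5) = 0.315322, coefficient = 4
x_6 = 1.4500, f(x_6) = 0.120503, coefficient = 2
x_7 = 1.6500, f(x_7) = -0.079121, coefficient = 4
x_8 = 1.8500, f(x_8) = -0.275590, coefficient = 2
x_9 = 2.0500, f(x_9) = -0.461073, coefficient = 4
x_10 = 2.2500, f(x_10) = -0.628174, coefficient = 1

I ≈ (0.200000/3) × 7.960110 = 0.530674
Exact value: 0.530669
Error: 0.000005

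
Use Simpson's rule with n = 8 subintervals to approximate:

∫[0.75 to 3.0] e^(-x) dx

f(x) = e^(-x)
a = 0.75, b = 3.0, n = 8
h = (b - a)/n = 0.281250

Simpson's rule: (h/3)[f(x₀) + 4f(x₁) + 2f(x₂) + ... + f(xₙ)]

x_0 = 0.7500, f(x_0) = 0.472367, coefficient = 1
x_1 = 1.0312, f(x_1) = 0.356561, coefficient = 4
x_2 = 1.3125, f(x_2) = 0.269146, coefficient = 2
x_3 = 1.5938, f(x_3) = 0.203162, coefficient = 4
x_4 = 1.8750, f(x_4) = 0.153355, coefficient = 2
x_5 = 2.1562, f(x_5) = 0.115758, coefficient = 4
x_6 = 2.4375, f(x_6) = 0.087379, coefficient = 2
x_7 = 2.7188, f(x_7) = 0.065957, coefficient = 4
x_8 = 3.0000, f(x_8) = 0.049787, coefficient = 1

I ≈ (0.281250/3) × 4.507670 = 0.422594
Exact value: 0.422579
Error: 0.000015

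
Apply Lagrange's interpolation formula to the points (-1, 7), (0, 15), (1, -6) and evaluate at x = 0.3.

Lagrange interpolation formula:
P(x) = Σ yᵢ × Lᵢ(x)
where Lᵢ(x) = Π_{j≠i} (x - xⱼ)/(xᵢ - xⱼ)

L_0(0.3) = (0.3 - 0)/(-1 - 0) × (0.3 - 1)/(-1 - 1) = -0.105000
L_1(0.3) = (0.3 - (-1))/(0 - (-1)) × (0.3 - 1)/(0 - 1) = 0.910000
L_2(0.3) = (0.3 - (-1))/(1 - (-1)) × (0.3 - 0)/(1 - 0) = 0.195000

P(0.3) = 7×L_0(0.3) + 15×L_1(0.3) + (-6)×L_2(0.3)
P(0.3) = 11.745000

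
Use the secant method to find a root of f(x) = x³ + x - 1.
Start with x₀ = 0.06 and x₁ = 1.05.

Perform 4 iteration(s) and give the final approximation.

f(x) = x³ + x - 1
x₀ = 0.06, x₁ = 1.05

Secant formula: x_{n+1} = x_n - f(x_n)(x_n - x_{n-1})/(f(x_n) - f(x_{n-1}))

Iteration 1:
  f(0.060000) = -0.939784
  f(1.050000) = 1.207625
  x_2 = 1.050000 - 1.207625×(1.050000 - 0.060000)/(1.207625 - (-0.939784))
       = 0.493260
Iteration 2:
  f(1.050000) = 1.207625
  f(0.493260) = -0.386727
  x_3 = 0.493260 - (-0.386727)×(0.493260 - 1.050000)/(-0.386727 - 1.207625)
       = 0.628303
Iteration 3:
  f(0.493260) = -0.386727
  f(0.628303) = -0.123665
  x_4 = 0.628303 - (-0.123665)×(0.628303 - 0.493260)/(-0.123665 - (-0.386727))
       = 0.691787
Iteration 4:
  f(0.628303) = -0.123665
  f(0.691787) = 0.022854
  x_5 = 0.691787 - 0.022854×(0.691787 - 0.628303)/(0.022854 - (-0.123665))
       = 0.681884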